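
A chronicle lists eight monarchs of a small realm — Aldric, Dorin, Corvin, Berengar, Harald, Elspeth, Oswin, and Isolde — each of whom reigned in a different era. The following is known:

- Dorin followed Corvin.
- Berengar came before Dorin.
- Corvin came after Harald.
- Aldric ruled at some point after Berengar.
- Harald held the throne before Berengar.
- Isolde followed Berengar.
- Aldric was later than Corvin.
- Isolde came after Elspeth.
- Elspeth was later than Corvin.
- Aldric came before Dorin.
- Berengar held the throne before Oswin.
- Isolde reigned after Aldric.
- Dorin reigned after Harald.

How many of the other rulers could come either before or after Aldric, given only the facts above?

2

Forced before Aldric: Berengar, Corvin, and Harald; forced after Aldric: Dorin and Isolde.
That leaves Elspeth and Oswin with no forced order relative to Aldric — 2.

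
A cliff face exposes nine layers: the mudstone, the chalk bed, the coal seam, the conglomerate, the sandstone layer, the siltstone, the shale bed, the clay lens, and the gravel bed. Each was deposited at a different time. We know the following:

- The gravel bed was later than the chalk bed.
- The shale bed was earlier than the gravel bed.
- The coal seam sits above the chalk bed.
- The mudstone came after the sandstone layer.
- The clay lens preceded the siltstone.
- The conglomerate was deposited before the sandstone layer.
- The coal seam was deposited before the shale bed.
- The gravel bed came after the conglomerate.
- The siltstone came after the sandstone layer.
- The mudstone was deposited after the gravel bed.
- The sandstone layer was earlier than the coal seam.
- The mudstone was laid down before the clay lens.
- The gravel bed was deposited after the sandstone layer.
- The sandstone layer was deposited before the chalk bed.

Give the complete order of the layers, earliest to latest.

the conglomerate, the sandstone layer, the chalk bed, the coal seam, the shale bed, the gravel bed, the mudstone, the clay lens, the siltstone

The constraints fix every adjacent pair, so only one ordering works:
the conglomerate → the sandstone layer → the chalk bed → the coal seam → the shale bed → the gravel bed → the mudstone → the clay lens → the siltstone.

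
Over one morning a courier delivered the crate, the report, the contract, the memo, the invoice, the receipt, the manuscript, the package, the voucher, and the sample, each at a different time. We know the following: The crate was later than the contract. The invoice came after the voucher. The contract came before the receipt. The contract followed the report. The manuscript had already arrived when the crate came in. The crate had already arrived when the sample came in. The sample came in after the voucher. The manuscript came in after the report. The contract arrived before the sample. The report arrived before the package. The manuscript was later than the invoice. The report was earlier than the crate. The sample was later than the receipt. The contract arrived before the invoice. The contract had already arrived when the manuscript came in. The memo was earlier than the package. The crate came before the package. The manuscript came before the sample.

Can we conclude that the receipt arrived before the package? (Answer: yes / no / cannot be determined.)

cannot be determined

No chain of stated constraints runs from the receipt to the package, and none runs from the package to the receipt either.
So the relative order of the receipt and the package is not fixed by the given facts.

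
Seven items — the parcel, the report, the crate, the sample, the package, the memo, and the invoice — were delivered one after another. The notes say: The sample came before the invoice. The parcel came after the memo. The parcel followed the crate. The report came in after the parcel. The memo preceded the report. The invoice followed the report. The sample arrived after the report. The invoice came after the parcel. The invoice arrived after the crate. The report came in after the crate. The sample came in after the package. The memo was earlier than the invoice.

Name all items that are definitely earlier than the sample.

Directly stated before the sample: the package and the report.
The crate reaches the sample via the crate → the report → the sample.
The memo reaches the sample via the memo → the report → the sample.
The parcel reaches the sample via the parcel → the report → the sample.

the crate, the memo, the package, the parcel, the report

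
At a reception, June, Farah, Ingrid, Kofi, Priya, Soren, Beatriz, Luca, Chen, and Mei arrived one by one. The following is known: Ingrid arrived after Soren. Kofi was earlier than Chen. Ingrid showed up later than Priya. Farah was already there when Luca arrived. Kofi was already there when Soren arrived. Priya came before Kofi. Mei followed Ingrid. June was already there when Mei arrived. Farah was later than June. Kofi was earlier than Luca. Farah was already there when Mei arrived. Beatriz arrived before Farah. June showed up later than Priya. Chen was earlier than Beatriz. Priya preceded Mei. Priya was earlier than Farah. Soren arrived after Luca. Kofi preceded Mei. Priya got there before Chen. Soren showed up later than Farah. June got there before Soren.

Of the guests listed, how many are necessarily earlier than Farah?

5

Directly stated before Farah: Beatriz, June, and Priya.
Chen reaches Farah via Chen → Beatriz → Farah.
Kofi reaches Farah via Kofi → Chen → Beatriz → Farah.
No chain forces Soren (or any of the others) ahead of Farah.
That's Beatriz, Chen, June, Kofi, and Priya — 5 in all.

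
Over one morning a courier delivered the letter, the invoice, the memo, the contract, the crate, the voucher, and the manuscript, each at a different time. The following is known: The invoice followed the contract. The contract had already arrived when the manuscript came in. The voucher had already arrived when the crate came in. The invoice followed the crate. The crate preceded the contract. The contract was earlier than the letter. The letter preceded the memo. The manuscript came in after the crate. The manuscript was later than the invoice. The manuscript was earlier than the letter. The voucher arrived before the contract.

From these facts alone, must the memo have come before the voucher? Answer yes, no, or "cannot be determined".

no

Tracing the constraints gives the voucher → the contract → the letter → the memo, so the voucher must come before the memo.
That means the memo cannot be before the voucher.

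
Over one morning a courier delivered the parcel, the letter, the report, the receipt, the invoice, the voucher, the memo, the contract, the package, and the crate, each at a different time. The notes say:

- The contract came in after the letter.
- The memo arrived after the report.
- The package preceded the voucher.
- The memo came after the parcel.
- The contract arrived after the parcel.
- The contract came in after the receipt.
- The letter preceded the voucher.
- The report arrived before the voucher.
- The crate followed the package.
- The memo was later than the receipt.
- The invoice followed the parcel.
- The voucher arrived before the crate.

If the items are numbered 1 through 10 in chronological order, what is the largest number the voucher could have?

9

The voucher must come before the crate — 1 item forced after it.
Everything else can be placed before the voucher in some valid order, so the voucher can sit as late as position 10 − 1 = 9.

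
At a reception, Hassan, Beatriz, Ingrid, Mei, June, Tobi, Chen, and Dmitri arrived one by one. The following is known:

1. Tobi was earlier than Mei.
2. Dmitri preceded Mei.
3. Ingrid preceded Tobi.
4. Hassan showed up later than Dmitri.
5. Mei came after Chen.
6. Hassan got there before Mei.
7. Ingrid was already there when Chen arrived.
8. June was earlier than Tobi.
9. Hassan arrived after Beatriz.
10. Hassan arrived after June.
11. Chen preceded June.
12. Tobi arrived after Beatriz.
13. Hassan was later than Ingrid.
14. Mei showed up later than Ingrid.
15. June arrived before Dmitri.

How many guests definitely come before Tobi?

4

Directly stated before Tobi: Beatriz, Ingrid, and June.
Chen reaches Tobi via Chen → June → Tobi.
That's Beatriz, Chen, Ingrid, and June — 4 in all.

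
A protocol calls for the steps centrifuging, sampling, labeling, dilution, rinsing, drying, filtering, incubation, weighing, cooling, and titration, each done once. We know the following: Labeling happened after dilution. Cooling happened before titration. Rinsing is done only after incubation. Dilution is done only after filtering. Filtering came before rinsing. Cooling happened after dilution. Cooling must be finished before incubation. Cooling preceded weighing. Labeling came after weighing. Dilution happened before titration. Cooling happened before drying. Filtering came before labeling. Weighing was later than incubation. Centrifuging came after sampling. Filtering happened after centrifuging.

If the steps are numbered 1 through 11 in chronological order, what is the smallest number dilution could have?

Centrifuging, filtering, and sampling must all come before dilution — 3 forced predecessors.
Nothing else is forced ahead of dilution, so its earliest slot is position 3 + 1 = 4.

4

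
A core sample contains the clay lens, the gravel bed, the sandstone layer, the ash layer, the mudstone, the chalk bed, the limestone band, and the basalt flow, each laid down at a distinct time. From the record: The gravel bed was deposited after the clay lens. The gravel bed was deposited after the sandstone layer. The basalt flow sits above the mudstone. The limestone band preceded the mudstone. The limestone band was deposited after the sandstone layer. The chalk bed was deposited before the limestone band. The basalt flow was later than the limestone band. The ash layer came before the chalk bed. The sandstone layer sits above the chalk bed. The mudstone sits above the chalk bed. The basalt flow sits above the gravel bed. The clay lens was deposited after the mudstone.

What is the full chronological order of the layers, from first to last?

The constraints fix every adjacent pair, so only one ordering works:
the ash layer → the chalk bed → the sandstone layer → the limestone band → the mudstone → the clay lens → the gravel bed → the basalt flow.

the ash layer, the chalk bed, the sandstone layer, the limestone band, the mudstone, the clay lens, the gravel bed, the basalt flow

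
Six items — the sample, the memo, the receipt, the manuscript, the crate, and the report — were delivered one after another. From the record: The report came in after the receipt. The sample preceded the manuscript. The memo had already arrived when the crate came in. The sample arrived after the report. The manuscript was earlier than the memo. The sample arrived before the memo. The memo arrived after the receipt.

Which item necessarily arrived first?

the receipt

The receipt has a chain of constraints placing it before every other item, so the receipt must be first.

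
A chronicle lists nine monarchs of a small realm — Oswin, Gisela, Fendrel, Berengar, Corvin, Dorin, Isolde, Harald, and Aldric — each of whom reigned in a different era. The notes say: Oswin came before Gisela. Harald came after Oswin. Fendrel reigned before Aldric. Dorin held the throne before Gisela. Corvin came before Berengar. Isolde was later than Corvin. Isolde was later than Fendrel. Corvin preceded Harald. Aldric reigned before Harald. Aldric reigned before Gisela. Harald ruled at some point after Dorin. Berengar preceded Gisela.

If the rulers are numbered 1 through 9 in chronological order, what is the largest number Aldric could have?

Aldric must come before Gisela and Harald — 2 rulers forced after them.
Everything else can be placed before Aldric in some valid order, so Aldric can sit as late as position 9 − 2 = 7.

7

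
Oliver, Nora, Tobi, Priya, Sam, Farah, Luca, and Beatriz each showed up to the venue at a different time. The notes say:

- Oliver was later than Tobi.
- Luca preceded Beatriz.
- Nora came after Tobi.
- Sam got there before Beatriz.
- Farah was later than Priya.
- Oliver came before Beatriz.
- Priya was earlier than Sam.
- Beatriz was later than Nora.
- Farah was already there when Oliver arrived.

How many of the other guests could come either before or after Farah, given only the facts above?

4

Forced before Farah: Priya; forced after Farah: Beatriz and Oliver.
That leaves Luca, Nora, Sam, and Tobi with no forced order relative to Farah — 4.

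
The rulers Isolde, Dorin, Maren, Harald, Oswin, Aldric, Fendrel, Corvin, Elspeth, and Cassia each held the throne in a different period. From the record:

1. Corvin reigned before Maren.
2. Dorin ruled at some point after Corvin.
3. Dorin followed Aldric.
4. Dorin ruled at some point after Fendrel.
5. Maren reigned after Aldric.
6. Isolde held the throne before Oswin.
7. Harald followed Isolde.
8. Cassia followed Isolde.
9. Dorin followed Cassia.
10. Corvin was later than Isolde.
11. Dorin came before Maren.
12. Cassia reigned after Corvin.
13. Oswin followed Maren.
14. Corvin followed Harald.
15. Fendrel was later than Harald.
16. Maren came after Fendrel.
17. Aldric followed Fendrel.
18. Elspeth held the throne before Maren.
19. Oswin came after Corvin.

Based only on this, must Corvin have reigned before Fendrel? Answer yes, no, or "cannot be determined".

cannot be determined

No chain of stated constraints runs from Corvin to Fendrel, and none runs from Fendrel to Corvin either.
So the relative order of Corvin and Fendrel is not fixed by the given facts.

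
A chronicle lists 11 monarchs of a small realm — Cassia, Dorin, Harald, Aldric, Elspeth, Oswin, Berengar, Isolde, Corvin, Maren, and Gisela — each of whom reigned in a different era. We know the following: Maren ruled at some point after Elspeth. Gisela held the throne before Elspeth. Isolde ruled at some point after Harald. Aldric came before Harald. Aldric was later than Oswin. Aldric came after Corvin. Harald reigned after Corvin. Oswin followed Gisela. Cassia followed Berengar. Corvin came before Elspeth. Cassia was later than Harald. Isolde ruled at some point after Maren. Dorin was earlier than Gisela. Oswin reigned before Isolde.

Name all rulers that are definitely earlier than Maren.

Corvin, Dorin, Elspeth, Gisela

Directly stated before Maren: Elspeth.
Corvin reaches Maren via Corvin → Elspeth → Maren.
Dorin reaches Maren via Dorin → Gisela → Elspeth → Maren.
Gisela reaches Maren via Gisela → Elspeth → Maren.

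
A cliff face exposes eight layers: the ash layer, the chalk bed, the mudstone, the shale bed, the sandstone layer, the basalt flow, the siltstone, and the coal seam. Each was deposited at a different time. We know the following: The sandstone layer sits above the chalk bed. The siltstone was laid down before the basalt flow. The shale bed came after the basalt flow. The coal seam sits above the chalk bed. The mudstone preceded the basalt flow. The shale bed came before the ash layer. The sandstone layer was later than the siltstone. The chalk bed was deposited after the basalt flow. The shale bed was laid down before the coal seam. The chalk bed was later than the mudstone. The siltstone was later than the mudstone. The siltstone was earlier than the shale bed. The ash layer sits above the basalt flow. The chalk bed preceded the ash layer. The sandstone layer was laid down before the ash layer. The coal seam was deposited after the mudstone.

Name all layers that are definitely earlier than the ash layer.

the basalt flow, the chalk bed, the mudstone, the sandstone layer, the shale bed, the siltstone

Directly stated before the ash layer: the basalt flow, the chalk bed, the sandstone layer, and the shale bed.
The mudstone reaches the ash layer via the mudstone → the basalt flow → the ash layer.
The siltstone reaches the ash layer via the siltstone → the basalt flow → the ash layer.
No chain forces the coal seam ahead of the ash layer.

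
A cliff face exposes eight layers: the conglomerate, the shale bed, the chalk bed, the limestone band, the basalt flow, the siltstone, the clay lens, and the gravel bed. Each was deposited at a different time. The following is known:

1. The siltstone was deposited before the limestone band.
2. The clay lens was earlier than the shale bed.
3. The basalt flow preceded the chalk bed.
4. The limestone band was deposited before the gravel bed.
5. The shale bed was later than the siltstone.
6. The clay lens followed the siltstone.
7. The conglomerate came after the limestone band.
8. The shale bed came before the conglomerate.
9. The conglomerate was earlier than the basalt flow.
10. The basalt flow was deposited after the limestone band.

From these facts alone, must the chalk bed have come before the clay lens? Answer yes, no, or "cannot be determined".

Tracing the constraints gives the clay lens → the shale bed → the conglomerate → the basalt flow → the chalk bed, so the clay lens must come before the chalk bed.
That means the chalk bed cannot be before the clay lens.

no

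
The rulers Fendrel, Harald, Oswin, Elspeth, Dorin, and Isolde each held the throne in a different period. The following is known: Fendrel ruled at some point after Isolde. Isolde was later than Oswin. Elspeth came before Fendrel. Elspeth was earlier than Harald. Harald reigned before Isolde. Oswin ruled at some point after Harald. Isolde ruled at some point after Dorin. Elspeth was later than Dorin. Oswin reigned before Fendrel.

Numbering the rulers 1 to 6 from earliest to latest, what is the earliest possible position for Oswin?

4

Dorin, Elspeth, and Harald must all come before Oswin — 3 forced predecessors.
Nothing else is forced ahead of Oswin, so their earliest slot is position 3 + 1 = 4.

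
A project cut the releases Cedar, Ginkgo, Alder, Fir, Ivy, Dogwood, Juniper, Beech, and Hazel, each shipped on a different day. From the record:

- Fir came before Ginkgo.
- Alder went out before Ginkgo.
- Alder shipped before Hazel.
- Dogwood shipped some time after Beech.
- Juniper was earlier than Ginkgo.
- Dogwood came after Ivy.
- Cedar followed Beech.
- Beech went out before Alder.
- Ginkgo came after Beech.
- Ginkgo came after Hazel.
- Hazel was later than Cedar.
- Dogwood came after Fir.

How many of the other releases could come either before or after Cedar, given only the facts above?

5

Forced before Cedar: Beech; forced after Cedar: Ginkgo and Hazel.
That leaves Alder, Dogwood, Fir, Ivy, and Juniper with no forced order relative to Cedar — 5.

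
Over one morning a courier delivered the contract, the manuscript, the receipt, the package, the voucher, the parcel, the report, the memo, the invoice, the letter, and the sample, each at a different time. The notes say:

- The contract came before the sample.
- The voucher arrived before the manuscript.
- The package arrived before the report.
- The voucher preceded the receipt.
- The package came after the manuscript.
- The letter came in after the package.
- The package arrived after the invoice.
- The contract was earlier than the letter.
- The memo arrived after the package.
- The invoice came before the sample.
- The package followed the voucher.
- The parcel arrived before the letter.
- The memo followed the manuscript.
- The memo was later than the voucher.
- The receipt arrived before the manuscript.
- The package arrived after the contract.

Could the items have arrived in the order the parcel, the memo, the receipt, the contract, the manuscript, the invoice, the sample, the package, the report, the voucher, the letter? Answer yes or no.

The constraints require the package before the memo, but in the proposed sequence the memo appears ahead of the package. That one violation is enough.

no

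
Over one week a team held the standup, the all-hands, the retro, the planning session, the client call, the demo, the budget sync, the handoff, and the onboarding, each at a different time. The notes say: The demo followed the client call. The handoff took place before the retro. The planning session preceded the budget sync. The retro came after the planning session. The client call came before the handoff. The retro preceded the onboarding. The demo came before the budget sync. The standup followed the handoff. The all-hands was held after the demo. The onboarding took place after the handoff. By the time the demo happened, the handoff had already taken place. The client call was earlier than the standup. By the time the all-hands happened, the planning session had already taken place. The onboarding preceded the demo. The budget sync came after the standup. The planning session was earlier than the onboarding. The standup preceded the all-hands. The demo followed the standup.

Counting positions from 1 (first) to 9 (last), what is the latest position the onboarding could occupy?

6

The onboarding must come before the all-hands, the budget sync, and the demo — 3 meetings forced after it.
Everything else can be placed before the onboarding in some valid order, so the onboarding can sit as late as position 9 − 3 = 6.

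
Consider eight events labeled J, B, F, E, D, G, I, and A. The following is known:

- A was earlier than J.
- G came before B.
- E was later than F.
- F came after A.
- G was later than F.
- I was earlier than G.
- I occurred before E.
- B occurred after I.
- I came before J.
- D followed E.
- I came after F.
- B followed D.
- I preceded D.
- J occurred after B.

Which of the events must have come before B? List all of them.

Directly stated before B: D, G, and I.
A reaches B via A → F → G → B.
E reaches B via E → D → B.
F reaches B via F → G → B.

A, D, E, F, G, I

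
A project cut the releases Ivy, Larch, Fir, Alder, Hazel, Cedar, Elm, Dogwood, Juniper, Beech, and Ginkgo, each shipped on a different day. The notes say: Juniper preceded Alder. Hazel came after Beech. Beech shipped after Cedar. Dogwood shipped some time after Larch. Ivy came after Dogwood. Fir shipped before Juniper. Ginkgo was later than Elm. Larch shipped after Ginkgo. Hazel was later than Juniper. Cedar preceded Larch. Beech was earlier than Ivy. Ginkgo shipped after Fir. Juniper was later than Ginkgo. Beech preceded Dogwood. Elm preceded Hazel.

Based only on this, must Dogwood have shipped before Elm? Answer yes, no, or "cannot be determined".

Tracing the constraints gives Elm → Ginkgo → Larch → Dogwood, so Elm must come before Dogwood.
That means Dogwood cannot be before Elm.

no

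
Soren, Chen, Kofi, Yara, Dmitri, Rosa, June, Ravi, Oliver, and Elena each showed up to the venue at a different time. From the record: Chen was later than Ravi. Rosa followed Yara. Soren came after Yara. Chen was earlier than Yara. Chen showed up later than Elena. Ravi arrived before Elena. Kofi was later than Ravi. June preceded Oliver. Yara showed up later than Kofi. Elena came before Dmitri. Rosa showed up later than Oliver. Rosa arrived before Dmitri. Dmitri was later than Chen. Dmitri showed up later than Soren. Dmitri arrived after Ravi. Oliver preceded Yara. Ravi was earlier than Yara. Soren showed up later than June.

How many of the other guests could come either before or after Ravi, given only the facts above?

2

Forced after Ravi: Chen, Dmitri, Elena, Kofi, Rosa, Soren, and Yara.
That leaves June and Oliver with no forced order relative to Ravi — 2.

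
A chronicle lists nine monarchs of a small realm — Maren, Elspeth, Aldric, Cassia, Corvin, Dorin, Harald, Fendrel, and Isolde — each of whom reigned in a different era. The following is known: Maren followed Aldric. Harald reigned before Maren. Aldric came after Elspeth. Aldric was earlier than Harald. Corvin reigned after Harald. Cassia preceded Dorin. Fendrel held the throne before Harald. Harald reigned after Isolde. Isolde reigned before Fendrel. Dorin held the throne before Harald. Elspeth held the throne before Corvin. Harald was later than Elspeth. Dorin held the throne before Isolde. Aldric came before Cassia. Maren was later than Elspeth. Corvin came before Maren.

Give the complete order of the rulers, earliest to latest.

The constraints fix every adjacent pair, so only one ordering works:
Elspeth → Aldric → Cassia → Dorin → Isolde → Fendrel → Harald → Corvin → Maren.

Elspeth, Aldric, Cassia, Dorin, Isolde, Fendrel, Harald, Corvin, Maren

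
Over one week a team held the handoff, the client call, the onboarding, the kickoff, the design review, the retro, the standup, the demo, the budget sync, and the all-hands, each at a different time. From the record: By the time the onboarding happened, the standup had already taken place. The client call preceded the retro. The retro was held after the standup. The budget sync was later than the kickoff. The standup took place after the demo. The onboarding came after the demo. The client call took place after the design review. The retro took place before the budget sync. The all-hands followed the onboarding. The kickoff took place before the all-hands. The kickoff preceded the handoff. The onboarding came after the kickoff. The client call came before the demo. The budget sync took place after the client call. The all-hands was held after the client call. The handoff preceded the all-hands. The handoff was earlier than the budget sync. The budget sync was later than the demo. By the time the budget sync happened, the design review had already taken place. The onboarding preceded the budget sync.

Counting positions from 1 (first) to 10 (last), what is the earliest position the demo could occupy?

The client call and the design review must both come before the demo — 2 forced predecessors.
Nothing else is forced ahead of the demo, so its earliest slot is position 2 + 1 = 3.

3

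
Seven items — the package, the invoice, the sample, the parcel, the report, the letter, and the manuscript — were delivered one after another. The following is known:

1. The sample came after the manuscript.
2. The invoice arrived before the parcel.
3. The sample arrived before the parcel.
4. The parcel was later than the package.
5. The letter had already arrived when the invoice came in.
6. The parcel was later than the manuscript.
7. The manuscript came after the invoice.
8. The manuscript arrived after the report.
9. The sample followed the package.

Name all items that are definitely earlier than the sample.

the invoice, the letter, the manuscript, the package, the report

Directly stated before the sample: the manuscript and the package.
The invoice reaches the sample via the invoice → the manuscript → the sample.
The letter reaches the sample via the letter → the invoice → the manuscript → the sample.
The report reaches the sample via the report → the manuscript → the sample.
No chain forces the parcel ahead of the sample.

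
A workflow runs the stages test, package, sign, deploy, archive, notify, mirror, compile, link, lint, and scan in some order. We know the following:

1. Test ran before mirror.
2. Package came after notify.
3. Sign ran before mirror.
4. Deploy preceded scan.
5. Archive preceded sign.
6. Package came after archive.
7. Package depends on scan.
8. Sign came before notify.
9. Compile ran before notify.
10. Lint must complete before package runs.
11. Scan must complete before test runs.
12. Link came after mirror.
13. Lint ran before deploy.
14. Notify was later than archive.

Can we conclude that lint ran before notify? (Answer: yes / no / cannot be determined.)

No chain of stated constraints runs from lint to notify, and none runs from notify to lint either.
So the relative order of lint and notify is not fixed by the given facts.

cannot be determined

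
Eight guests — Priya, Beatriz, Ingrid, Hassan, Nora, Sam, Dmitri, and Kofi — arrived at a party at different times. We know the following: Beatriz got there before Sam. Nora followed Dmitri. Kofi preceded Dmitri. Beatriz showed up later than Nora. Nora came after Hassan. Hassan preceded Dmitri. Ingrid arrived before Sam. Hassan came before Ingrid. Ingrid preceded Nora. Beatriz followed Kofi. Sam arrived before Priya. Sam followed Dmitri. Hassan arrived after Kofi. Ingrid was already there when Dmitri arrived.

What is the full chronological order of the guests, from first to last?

Kofi, Hassan, Ingrid, Dmitri, Nora, Beatriz, Sam, Priya

The constraints fix every adjacent pair, so only one ordering works:
Kofi → Hassan → Ingrid → Dmitri → Nora → Beatriz → Sam → Priya.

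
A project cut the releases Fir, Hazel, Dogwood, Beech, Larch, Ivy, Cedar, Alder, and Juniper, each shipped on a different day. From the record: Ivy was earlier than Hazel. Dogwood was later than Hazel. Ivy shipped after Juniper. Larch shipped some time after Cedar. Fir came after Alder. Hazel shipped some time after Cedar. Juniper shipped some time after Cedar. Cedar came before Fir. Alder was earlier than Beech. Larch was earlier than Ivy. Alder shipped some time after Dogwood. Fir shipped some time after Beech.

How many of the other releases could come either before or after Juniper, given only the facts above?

1

Forced before Juniper: Cedar; forced after Juniper: Alder, Beech, Dogwood, Fir, Hazel, and Ivy.
That leaves Larch with no forced order relative to Juniper — 1.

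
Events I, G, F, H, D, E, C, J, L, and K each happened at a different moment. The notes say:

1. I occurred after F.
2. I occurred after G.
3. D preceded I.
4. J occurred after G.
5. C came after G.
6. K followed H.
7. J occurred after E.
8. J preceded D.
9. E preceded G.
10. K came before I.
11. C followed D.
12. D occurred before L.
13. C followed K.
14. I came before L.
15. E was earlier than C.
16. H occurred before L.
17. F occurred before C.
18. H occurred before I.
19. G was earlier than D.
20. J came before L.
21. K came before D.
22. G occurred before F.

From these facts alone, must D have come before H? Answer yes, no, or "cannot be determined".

no

Tracing the constraints gives H → K → D, so H must come before D.
That means D cannot be before H.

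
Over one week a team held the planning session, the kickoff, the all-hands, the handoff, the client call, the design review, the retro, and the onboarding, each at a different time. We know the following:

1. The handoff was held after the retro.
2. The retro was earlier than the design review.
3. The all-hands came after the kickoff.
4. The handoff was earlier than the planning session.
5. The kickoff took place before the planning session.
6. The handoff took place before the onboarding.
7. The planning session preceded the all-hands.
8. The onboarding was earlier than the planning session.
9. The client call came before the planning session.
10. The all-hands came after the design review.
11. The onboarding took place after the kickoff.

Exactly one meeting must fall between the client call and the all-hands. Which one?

Tracing the constraints gives the client call → the planning session → the all-hands, so the planning session sits after the client call and before the all-hands.
No other meeting is forced both after the client call and before the all-hands.

the planning session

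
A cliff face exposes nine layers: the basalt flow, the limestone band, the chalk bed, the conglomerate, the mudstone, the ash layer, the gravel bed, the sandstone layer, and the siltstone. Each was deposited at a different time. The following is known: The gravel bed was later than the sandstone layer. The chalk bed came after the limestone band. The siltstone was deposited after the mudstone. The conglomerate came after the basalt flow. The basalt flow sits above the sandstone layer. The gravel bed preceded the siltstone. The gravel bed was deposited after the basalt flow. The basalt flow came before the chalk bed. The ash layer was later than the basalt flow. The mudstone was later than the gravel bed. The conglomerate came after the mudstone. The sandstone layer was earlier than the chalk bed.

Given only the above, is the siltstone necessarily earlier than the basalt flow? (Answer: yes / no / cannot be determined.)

no

Tracing the constraints gives the basalt flow → the gravel bed → the siltstone, so the basalt flow must come before the siltstone.
That means the siltstone cannot be before the basalt flow.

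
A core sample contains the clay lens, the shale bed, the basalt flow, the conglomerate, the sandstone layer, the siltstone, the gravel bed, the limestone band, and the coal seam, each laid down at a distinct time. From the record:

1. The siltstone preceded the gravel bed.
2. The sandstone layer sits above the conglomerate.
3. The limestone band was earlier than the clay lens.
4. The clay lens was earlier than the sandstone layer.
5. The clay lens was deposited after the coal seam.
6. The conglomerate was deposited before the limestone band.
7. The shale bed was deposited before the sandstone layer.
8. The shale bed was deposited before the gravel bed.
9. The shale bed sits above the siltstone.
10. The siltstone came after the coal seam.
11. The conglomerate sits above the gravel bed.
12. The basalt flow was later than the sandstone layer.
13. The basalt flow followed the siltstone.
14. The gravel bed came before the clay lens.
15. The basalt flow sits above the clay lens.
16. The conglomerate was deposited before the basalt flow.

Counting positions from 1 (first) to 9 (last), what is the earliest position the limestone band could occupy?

6

The coal seam, the conglomerate, the gravel bed, the shale bed, and the siltstone must all come before the limestone band — 5 forced predecessors.
Nothing else is forced ahead of the limestone band, so its earliest slot is position 5 + 1 = 6.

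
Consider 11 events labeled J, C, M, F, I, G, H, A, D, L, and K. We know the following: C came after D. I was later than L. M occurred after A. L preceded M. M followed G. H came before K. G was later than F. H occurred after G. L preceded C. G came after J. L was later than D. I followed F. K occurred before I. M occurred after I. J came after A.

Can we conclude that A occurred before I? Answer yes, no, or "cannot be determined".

Chain the constraints: A → J → G → H → K → I. Each link is directly stated, so A comes before I.

yes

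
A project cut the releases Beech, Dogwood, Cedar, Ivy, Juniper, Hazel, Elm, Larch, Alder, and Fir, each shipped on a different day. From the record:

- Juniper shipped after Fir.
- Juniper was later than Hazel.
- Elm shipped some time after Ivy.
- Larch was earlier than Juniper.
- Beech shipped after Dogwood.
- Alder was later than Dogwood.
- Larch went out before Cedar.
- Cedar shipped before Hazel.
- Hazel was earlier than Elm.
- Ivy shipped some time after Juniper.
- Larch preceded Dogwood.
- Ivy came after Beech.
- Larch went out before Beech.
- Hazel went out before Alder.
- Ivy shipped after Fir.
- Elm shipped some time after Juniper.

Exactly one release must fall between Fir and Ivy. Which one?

Juniper

Tracing the constraints gives Fir → Juniper → Ivy, so Juniper sits after Fir and before Ivy.
No other release is forced both after Fir and before Ivy.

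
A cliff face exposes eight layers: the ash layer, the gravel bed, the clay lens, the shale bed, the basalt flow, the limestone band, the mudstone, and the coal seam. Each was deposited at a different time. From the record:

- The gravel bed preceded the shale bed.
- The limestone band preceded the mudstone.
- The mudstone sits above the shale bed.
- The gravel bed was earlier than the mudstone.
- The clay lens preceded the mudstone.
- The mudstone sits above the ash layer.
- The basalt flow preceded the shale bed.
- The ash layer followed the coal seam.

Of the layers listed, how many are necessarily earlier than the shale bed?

Directly stated before the shale bed: the basalt flow and the gravel bed.
That's the basalt flow and the gravel bed — 2 in all.

2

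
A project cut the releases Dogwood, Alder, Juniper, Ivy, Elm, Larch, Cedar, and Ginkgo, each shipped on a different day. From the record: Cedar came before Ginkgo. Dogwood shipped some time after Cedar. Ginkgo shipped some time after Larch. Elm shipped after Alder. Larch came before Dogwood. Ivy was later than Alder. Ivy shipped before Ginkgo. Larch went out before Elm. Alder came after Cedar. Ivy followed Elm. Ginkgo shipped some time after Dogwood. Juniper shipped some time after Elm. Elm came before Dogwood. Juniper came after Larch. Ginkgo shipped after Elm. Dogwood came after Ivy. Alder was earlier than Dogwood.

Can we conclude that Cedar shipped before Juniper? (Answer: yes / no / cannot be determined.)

yes

Chain the constraints: Cedar → Alder → Elm → Juniper. Each link is directly stated, so Cedar comes before Juniper.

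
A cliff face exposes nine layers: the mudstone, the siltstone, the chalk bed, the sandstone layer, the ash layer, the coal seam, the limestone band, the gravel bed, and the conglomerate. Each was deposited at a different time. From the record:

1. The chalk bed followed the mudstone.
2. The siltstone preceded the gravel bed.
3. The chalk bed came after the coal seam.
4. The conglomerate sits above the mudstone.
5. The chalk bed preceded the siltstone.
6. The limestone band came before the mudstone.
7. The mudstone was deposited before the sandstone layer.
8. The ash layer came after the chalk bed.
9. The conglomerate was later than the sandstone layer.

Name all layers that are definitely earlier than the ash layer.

Directly stated before the ash layer: the chalk bed.
The coal seam reaches the ash layer via the coal seam → the chalk bed → the ash layer.
The limestone band reaches the ash layer via the limestone band → the mudstone → the chalk bed → the ash layer.
The mudstone reaches the ash layer via the mudstone → the chalk bed → the ash layer.
No chain forces the conglomerate (or any of the others) ahead of the ash layer.

the chalk bed, the coal seam, the limestone band, the mudstone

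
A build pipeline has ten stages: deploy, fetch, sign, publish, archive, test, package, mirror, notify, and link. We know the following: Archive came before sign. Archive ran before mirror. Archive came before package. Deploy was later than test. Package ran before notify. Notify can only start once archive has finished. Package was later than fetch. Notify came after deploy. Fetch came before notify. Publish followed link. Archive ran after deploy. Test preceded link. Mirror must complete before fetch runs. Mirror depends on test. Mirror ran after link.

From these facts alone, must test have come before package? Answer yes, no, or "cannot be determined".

Chain the constraints: test → mirror → fetch → package. Each link is directly stated, so test comes before package.

yes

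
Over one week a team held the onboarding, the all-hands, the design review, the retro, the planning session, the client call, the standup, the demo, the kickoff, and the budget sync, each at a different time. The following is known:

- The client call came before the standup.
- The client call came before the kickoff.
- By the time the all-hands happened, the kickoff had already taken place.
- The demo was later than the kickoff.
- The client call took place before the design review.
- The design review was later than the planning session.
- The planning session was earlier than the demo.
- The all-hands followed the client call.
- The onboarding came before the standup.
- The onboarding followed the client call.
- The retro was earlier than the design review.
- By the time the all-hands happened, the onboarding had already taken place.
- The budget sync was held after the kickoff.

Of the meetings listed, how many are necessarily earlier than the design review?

Directly stated before the design review: the client call, the planning session, and the retro.
No chain forces the budget sync (or any of the others) ahead of the design review.
That's the client call, the planning session, and the retro — 3 in all.

3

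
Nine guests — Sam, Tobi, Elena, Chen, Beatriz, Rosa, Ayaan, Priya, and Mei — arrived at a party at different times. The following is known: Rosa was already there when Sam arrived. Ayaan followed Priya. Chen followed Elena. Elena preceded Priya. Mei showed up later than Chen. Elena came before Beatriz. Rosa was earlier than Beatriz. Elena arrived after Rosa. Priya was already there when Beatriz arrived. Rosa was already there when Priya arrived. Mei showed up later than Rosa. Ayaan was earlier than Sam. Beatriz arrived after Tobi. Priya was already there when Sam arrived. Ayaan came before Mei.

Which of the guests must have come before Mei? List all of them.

Ayaan, Chen, Elena, Priya, Rosa

Directly stated before Mei: Ayaan, Chen, and Rosa.
Elena reaches Mei via Elena → Chen → Mei.
Priya reaches Mei via Priya → Ayaan → Mei.
No chain forces Tobi (or any of the others) ahead of Mei.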